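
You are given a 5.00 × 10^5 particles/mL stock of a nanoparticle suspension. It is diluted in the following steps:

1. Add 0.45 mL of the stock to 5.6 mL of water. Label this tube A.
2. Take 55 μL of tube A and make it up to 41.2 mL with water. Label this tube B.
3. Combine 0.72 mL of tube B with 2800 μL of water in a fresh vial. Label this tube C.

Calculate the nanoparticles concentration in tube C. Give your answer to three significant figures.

Step 1: 0.45 mL + 5.6 mL = 6.05 mL total → factor 6.05/0.45 = 13.444
Step 2: 55 μL brought to 41.2 mL → factor 41200/55 = 749.09
Step 3: 0.72 mL + 2800 μL = 3.52 mL total → factor 3.52/0.72 = 4.8889
Dilution factor through tube C = 13.444 × 749.09 × 4.8889 = 49237
[tube C] = 5.00 × 10^5 particles/mL / 49237 = 10.2 particles/mL

10.2 particles/mL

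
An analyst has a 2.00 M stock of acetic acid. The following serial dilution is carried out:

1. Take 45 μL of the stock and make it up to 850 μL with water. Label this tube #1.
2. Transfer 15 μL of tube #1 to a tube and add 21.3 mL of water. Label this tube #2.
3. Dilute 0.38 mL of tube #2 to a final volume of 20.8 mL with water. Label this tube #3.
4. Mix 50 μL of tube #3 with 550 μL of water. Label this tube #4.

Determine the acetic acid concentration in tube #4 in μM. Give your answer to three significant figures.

0.113 μM

Step 1: 45 μL brought to 850 μL → factor 850/45 = 18.889
Step 2: 15 μL + 21.3 mL = 21315 μL total → factor 21315/15 = 1421
Step 3: 0.38 mL brought to 20.8 mL → factor 20.8/0.38 = 54.737
Step 4: 50 μL + 550 μL = 600 μL total → factor 600/50 = 12
Overall dilution factor = 18.889 × 1421 × 54.737 × 12 = 1.763 × 10^7
Final = 2.00 M / 1.763 × 10^7 = 1.134 × 10^-7 M = 0.113 μM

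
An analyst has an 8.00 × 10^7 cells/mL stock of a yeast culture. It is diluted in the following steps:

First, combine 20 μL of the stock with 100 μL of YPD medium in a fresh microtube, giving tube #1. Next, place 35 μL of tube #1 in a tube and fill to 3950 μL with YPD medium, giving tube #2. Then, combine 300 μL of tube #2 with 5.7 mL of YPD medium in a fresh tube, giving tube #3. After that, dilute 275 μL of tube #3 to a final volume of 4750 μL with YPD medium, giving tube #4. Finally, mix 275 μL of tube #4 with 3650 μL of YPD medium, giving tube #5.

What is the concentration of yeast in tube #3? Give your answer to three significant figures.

5.91 × 10^3 cells/mL

Step 1: 20 μL + 100 μL = 120 μL total → factor 120/20 = 6
Step 2: 35 μL brought to 3950 μL → factor 3950/35 = 112.86
Step 3: 300 μL + 5.7 mL = 6000 μL total → factor 6000/300 = 20
Dilution factor through tube #3 = 6 × 112.86 × 20 = 13543
[tube #3] = 8.00 × 10^7 cells/mL / 13543 = 5.91 × 10^3 cells/mL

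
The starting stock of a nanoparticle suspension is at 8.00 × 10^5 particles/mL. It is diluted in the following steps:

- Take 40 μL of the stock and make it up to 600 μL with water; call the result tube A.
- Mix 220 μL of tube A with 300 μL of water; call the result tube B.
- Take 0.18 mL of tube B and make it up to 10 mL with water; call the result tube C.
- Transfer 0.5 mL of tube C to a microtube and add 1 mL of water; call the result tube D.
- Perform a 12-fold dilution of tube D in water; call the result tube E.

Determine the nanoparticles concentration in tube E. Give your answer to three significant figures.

11.3 particles/mL

Step 1: 40 μL brought to 600 μL → factor 600/40 = 15
Step 2: 220 μL + 300 μL = 520 μL total → factor 520/220 = 2.3636
Step 3: 0.18 mL brought to 10 mL → factor 10/0.18 = 55.556
Step 4: 0.5 mL + 1 mL = 1.5 mL total → factor 1.5/0.5 = 3
Step 5: 12-fold → factor 12
Overall dilution factor = 15 × 2.3636 × 55.556 × 3 × 12 = 70909
Final = 8.00 × 10^5 particles/mL / 70909 = 11.3 particles/mL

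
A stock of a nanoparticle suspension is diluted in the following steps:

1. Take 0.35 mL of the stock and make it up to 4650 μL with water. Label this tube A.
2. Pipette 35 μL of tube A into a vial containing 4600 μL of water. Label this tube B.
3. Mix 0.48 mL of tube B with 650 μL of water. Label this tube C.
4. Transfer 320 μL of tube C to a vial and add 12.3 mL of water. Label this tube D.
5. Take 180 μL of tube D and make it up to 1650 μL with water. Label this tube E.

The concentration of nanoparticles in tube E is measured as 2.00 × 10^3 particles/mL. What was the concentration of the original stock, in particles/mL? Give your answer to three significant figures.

2.99 × 10^9 particles/mL

Step 1: 0.35 mL brought to 4650 μL → factor 4.65/0.35 = 13.286
Step 2: 35 μL + 4600 μL = 4635 μL total → factor 4635/35 = 132.43
Step 3: 0.48 mL + 650 μL = 1.13 mL total → factor 1.13/0.48 = 2.3542
Step 4: 320 μL + 12.3 mL = 12620 μL total → factor 12620/320 = 39.438
Step 5: 180 μL brought to 1650 μL → factor 1650/180 = 9.1667
Overall dilution factor = 13.286 × 132.43 × 2.3542 × 39.438 × 9.1667 = 1.4974 × 10^6
Stock = 2.00 × 10^3 particles/mL × 1.4974 × 10^6 = 2.99 × 10^9 particles/mL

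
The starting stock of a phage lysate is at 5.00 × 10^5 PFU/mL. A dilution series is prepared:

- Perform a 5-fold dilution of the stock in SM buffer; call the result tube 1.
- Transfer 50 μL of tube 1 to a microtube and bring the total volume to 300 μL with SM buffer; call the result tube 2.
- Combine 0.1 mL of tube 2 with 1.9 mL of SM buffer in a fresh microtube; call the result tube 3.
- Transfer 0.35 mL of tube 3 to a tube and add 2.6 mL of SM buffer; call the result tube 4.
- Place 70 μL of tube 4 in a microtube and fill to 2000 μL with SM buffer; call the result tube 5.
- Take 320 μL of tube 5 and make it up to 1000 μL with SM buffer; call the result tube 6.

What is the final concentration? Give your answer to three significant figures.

1.11 PFU/mL

Step 1: 5-fold → factor 5
Step 2: 50 μL brought to 300 μL → factor 300/50 = 6
Step 3: 0.1 mL + 1.9 mL = 2 mL total → factor 2/0.1 = 20
Step 4: 0.35 mL + 2.6 mL = 2.95 mL total → factor 2.95/0.35 = 8.4286
Step 5: 70 μL brought to 2000 μL → factor 2000/70 = 28.571
Step 6: 320 μL brought to 1000 μL → factor 1000/320 = 3.125
Overall dilution factor = 5 × 6 × 20 × 8.4286 × 28.571 × 3.125 = 4.5153 × 10^5
Final = 5.00 × 10^5 PFU/mL / 4.5153 × 10^5 = 1.11 PFU/mL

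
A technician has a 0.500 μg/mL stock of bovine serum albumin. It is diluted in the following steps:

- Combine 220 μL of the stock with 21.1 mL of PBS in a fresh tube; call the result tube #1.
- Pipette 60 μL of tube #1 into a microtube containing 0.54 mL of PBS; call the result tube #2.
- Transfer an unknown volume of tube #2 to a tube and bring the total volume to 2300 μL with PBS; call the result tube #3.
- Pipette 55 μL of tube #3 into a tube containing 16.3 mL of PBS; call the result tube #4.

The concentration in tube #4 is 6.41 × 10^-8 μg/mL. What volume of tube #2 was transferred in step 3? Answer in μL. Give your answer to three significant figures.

Step 1: 220 μL + 21.1 mL = 21320 μL total → factor 21320/220 = 96.909
Step 2: 60 μL + 0.54 mL = 600 μL total → factor 600/60 = 10
Step 3: v brought to 2300 μL → factor = 2300 μL/v
Step 4: 55 μL + 16.3 mL = 16355 μL total → factor 16355/55 = 297.36
Product of known-step factors = 2.8817 × 10^5
Overall factor = 0.500 μg/mL / (6.41 × 10^-8 μg/mL) = 7.8003 × 10^6
Step-3 factor = 7.8003 × 10^6 / 2.8817 × 10^5 = 27.068
v = 2300 μL / 27.068 = 85.0 μL

85.0 μL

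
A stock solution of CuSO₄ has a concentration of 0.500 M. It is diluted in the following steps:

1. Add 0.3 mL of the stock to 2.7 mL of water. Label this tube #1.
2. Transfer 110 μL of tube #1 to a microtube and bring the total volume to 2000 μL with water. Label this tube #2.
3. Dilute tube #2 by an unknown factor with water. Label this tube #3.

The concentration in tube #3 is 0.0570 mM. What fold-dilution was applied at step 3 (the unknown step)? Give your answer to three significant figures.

Step 1: 0.3 mL + 2.7 mL = 3 mL total → factor 3/0.3 = 10
Step 2: 110 μL brought to 2000 μL → factor 2000/110 = 18.182
Step 3: unknown factor x
Product of known-step factors = 181.82
Overall factor = 0.500 M / (0.0570 mM) = 8771.9
x = 8771.9 / 181.82 = 48.2

48.2-fold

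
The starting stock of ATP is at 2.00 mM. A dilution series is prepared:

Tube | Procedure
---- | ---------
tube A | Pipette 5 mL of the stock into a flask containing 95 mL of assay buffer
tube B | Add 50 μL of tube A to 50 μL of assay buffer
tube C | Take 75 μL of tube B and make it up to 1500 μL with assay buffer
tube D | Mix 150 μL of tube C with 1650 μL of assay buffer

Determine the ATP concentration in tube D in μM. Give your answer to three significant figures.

0.208 μM

Step 1: 5 mL + 95 mL = 100 mL total → factor 100/5 = 20
Step 2: 50 μL + 50 μL = 100 μL total → factor 100/50 = 2
Step 3: 75 μL brought to 1500 μL → factor 1500/75 = 20
Step 4: 150 μL + 1650 μL = 1800 μL total → factor 1800/150 = 12
Overall dilution factor = 20 × 2 × 20 × 12 = 9600
Final = 2.00 mM / 9600 = 0.0002083 mM = 0.208 μM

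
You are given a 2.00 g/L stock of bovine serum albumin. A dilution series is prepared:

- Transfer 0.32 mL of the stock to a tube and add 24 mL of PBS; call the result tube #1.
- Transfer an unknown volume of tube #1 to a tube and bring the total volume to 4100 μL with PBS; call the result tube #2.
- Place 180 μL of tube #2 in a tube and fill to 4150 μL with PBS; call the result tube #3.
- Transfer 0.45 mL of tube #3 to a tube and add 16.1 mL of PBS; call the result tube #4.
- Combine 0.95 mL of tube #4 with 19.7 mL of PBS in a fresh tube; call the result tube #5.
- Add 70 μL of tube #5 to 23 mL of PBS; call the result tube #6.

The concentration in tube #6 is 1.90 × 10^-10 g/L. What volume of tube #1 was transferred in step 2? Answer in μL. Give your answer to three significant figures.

Step 1: 0.32 mL + 24 mL = 24.32 mL total → factor 24.32/0.32 = 76
Step 2: v brought to 4100 μL → factor = 4100 μL/v
Step 3: 180 μL brought to 4150 μL → factor 4150/180 = 23.056
Step 4: 0.45 mL + 16.1 mL = 16.55 mL total → factor 16.55/0.45 = 36.778
Step 5: 0.95 mL + 19.7 mL = 20.65 mL total → factor 20.65/0.95 = 21.737
Step 6: 70 μL + 23 mL = 23070 μL total → factor 23070/70 = 329.57
Product of known-step factors = 4.6166 × 10^8
Overall factor = 2.00 g/L / (1.90 × 10^-10 g/L) = 1.0526 × 10^10
Step-2 factor = 1.0526 × 10^10 / 4.6166 × 10^8 = 22.801
v = 4100 μL / 22.801 = 180 μL

180 μL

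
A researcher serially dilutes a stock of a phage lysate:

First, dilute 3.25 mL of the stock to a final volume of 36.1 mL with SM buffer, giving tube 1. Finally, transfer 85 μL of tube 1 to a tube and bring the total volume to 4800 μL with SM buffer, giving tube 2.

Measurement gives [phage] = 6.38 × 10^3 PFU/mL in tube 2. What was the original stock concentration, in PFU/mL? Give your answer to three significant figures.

Step 1: 3.25 mL brought to 36.1 mL → factor 36.1/3.25 = 11.108
Step 2: 85 μL brought to 4800 μL → factor 4800/85 = 56.471
Overall dilution factor = 11.108 × 56.471 = 627.26
Stock = 6.38 × 10^3 PFU/mL × 627.26 = 4.00 × 10^6 PFU/mL

4.00 × 10^6 PFU/mL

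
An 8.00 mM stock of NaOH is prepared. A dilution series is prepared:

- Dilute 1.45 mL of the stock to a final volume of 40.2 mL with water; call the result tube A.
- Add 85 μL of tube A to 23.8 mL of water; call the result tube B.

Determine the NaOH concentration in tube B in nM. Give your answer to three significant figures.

1.03 × 10^3 nM

Step 1: 1.45 mL brought to 40.2 mL → factor 40.2/1.45 = 27.724
Step 2: 85 μL + 23.8 mL = 23885 μL total → factor 23885/85 = 281
Overall dilution factor = 27.724 × 281 = 7790.5
Final = 8.00 mM / 7790.5 = 0.001027 mM = 1.03 × 10^3 nM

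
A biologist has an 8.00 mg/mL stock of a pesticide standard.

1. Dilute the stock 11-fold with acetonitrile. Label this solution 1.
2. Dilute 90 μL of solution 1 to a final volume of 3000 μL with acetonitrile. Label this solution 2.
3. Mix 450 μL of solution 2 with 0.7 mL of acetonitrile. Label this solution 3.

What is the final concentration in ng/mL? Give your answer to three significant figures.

8.54 × 10^3 ng/mL

Step 1: 11-fold → factor 11
Step 2: 90 μL brought to 3000 μL → factor 3000/90 = 33.333
Step 3: 450 μL + 0.7 mL = 1150 μL total → factor 1150/450 = 2.5556
Overall dilution factor = 11 × 33.333 × 2.5556 = 937.04
Final = 8.00 mg/mL / 937.04 = 0.008538 mg/mL = 8.54 × 10^3 ng/mL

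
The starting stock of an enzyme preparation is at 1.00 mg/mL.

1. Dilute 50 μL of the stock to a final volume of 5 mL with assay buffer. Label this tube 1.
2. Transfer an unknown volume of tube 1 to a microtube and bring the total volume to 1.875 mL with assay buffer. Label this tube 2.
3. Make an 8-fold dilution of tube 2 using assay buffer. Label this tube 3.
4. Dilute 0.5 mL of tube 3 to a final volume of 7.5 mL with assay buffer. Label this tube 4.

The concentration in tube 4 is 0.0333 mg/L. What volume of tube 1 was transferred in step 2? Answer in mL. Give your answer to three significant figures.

Step 1: 50 μL brought to 5 mL → factor 5000/50 = 100
Step 2: v brought to 1.875 mL → factor = 1.875 mL/v
Step 3: 8-fold → factor 8
Step 4: 0.5 mL brought to 7.5 mL → factor 7.5/0.5 = 15
Product of known-step factors = 12000
Overall factor = 1.00 mg/mL / (0.0333 mg/L) = 30030
Step-2 factor = 30030 / 12000 = 2.5025
v = 1.875 mL / 2.5025 = 0.749 mL

0.749 mL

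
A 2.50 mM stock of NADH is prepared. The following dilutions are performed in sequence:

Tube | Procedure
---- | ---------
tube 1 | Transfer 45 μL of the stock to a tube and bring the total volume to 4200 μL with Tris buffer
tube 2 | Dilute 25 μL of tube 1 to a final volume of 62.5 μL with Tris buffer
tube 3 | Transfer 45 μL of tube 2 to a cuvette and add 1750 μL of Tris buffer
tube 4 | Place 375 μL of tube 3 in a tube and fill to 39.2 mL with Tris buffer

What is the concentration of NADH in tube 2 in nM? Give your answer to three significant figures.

Step 1: 45 μL brought to 4200 μL → factor 4200/45 = 93.333
Step 2: 25 μL brought to 62.5 μL → factor 62.5/25 = 2.5
Dilution factor through tube 2 = 93.333 × 2.5 = 233.33
[tube 2] = 2.50 mM / 233.33 = 0.01071 mM = 1.07 × 10^4 nM

1.07 × 10^4 nM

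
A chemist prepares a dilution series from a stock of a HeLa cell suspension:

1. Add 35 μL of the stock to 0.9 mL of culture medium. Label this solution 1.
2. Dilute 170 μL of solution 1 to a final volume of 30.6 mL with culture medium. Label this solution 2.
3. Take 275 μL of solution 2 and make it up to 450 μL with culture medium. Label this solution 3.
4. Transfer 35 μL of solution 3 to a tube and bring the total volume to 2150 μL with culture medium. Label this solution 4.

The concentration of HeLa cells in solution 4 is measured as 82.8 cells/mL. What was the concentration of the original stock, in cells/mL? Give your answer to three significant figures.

Step 1: 35 μL + 0.9 mL = 935 μL total → factor 935/35 = 26.714
Step 2: 170 μL brought to 30.6 mL → factor 30600/170 = 180
Step 3: 275 μL brought to 450 μL → factor 450/275 = 1.6364
Step 4: 35 μL brought to 2150 μL → factor 2150/35 = 61.429
Overall dilution factor = 26.714 × 180 × 1.6364 × 61.429 = 4.8336 × 10^5
Stock = 82.8 cells/mL × 4.8336 × 10^5 = 4.00 × 10^7 cells/mL

4.00 × 10^7 cells/mL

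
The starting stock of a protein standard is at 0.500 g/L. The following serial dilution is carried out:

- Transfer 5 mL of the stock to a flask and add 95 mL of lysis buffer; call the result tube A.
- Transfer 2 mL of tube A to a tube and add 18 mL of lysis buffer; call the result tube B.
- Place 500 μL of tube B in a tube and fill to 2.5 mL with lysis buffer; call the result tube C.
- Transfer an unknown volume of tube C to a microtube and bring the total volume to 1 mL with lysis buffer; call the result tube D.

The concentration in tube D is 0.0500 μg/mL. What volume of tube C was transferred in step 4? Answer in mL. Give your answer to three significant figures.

0.100 mL

Step 1: 5 mL + 95 mL = 100 mL total → factor 100/5 = 20
Step 2: 2 mL + 18 mL = 20 mL total → factor 20/2 = 10
Step 3: 500 μL brought to 2.5 mL → factor 2500/500 = 5
Step 4: v brought to 1 mL → factor = 1 mL/v
Product of known-step factors = 1000
Overall factor = 0.500 g/L / (0.0500 μg/mL) = 10000
Step-4 factor = 10000 / 1000 = 10
v = 1 mL / 10 = 0.100 mL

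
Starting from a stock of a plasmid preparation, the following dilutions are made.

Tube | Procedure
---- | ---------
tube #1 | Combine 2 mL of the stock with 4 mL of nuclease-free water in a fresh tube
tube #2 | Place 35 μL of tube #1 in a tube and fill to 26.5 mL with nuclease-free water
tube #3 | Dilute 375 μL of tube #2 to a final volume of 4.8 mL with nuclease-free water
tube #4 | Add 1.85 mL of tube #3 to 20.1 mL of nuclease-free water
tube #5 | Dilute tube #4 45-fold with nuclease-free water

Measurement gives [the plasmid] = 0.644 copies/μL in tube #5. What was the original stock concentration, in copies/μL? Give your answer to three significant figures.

1.00 × 10^7 copies/μL

Step 1: 2 mL + 4 mL = 6 mL total → factor 6/2 = 3
Step 2: 35 μL brought to 26.5 mL → factor 26500/35 = 757.14
Step 3: 375 μL brought to 4.8 mL → factor 4800/375 = 12.8
Step 4: 1.85 mL + 20.1 mL = 21.95 mL total → factor 21.95/1.85 = 11.865
Step 5: 45-fold → factor 45
Overall dilution factor = 3 × 757.14 × 12.8 × 11.865 × 45 = 1.5523 × 10^7
Stock = 0.644 copies/μL × 1.5523 × 10^7 = 1.00 × 10^7 copies/μL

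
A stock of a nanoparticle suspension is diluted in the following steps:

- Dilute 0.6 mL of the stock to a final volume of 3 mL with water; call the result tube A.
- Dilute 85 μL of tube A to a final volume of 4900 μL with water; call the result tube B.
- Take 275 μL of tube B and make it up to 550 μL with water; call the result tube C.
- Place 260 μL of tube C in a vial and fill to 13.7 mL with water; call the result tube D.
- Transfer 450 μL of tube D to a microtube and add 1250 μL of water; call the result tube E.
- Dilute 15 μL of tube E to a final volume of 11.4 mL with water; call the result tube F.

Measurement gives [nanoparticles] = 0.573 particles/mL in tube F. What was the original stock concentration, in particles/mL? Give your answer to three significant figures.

Step 1: 0.6 mL brought to 3 mL → factor 3/0.6 = 5
Step 2: 85 μL brought to 4900 μL → factor 4900/85 = 57.647
Step 3: 275 μL brought to 550 μL → factor 550/275 = 2
Step 4: 260 μL brought to 13.7 mL → factor 13700/260 = 52.692
Step 5: 450 μL + 1250 μL = 1700 μL total → factor 1700/450 = 3.7778
Step 6: 15 μL brought to 11.4 mL → factor 11400/15 = 760
Overall dilution factor = 5 × 57.647 × 2 × 52.692 × 3.7778 × 760 = 8.7212 × 10^7
Stock = 0.573 particles/mL × 8.7212 × 10^7 = 5.00 × 10^7 particles/mL

5.00 × 10^7 particles/mL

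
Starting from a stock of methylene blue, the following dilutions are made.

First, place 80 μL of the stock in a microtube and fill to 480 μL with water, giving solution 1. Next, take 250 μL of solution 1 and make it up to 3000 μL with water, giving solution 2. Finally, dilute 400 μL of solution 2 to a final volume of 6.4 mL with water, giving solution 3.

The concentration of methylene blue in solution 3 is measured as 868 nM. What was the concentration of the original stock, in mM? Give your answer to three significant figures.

Step 1: 80 μL brought to 480 μL → factor 480/80 = 6
Step 2: 250 μL brought to 3000 μL → factor 3000/250 = 12
Step 3: 400 μL brought to 6.4 mL → factor 6400/400 = 16
Overall dilution factor = 6 × 12 × 16 = 1152
Stock = 868 nM × 1152 = 9.999 × 10^5 nM = 1.00 mM

1.00 mM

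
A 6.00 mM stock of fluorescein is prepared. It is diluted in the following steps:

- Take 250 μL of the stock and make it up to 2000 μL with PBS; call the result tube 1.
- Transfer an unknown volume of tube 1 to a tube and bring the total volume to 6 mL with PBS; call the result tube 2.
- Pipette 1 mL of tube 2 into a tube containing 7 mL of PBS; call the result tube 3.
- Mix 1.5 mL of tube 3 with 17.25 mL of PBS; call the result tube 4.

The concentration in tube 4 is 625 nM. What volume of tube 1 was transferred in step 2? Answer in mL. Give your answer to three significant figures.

0.500 mL

Step 1: 250 μL brought to 2000 μL → factor 2000/250 = 8
Step 2: v brought to 6 mL → factor = 6 mL/v
Step 3: 1 mL + 7 mL = 8 mL total → factor 8/1 = 8
Step 4: 1.5 mL + 17.25 mL = 18.75 mL total → factor 18.75/1.5 = 12.5
Product of known-step factors = 800
Overall factor = 6.00 mM / (625 nM) = 9600
Step-2 factor = 9600 / 800 = 12
v = 6 mL / 12 = 0.500 mL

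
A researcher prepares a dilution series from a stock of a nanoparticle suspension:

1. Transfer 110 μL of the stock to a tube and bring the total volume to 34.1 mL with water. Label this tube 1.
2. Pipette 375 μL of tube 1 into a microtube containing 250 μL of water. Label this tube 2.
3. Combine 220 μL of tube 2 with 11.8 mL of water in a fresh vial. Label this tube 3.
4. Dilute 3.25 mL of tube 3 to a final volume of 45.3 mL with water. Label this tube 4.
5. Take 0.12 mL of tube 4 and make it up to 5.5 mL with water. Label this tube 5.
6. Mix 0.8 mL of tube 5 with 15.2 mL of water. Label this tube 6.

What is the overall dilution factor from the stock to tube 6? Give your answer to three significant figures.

3.61 × 10^8

Step 1: 110 μL brought to 34.1 mL → factor 34100/110 = 310
Step 2: 375 μL + 250 μL = 625 μL total → factor 625/375 = 1.6667
Step 3: 220 μL + 11.8 mL = 12020 μL total → factor 12020/220 = 54.636
Step 4: 3.25 mL brought to 45.3 mL → factor 45.3/3.25 = 13.938
Step 5: 0.12 mL brought to 5.5 mL → factor 5.5/0.12 = 45.833
Step 6: 0.8 mL + 15.2 mL = 16 mL total → factor 16/0.8 = 20
Overall dilution factor = 310 × 1.6667 × 54.636 × 13.938 × 45.833 × 20 = 3.6068 × 10^8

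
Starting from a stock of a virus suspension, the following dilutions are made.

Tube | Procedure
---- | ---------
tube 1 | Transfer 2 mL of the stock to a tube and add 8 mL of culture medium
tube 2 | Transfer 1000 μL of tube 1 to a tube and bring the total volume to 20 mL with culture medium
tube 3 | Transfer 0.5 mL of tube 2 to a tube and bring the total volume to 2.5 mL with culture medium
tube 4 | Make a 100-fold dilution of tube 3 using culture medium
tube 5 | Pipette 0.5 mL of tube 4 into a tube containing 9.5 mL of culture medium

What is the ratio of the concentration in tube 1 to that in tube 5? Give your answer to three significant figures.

2.00 × 10^5

Step 1: 2 mL + 8 mL = 10 mL total → factor 10/2 = 5
Step 2: 1000 μL brought to 20 mL → factor 20000/1000 = 20
Step 3: 0.5 mL brought to 2.5 mL → factor 2.5/0.5 = 5
Step 4: 100-fold → factor 100
Step 5: 0.5 mL + 9.5 mL = 10 mL total → factor 10/0.5 = 20
Dilution factor to tube 1 = 5; to tube 5 = 1 × 10^6
[tube 1]/[tube 5] = (factor to tube 5)/(factor to tube 1) = 1 × 10^6/5 = 2.00 × 10^5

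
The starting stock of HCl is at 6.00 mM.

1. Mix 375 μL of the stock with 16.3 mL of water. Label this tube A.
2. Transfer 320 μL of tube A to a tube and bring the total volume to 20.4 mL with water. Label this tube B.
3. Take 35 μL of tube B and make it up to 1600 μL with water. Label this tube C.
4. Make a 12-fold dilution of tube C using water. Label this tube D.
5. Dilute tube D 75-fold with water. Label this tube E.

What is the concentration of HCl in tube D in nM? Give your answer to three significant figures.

Step 1: 375 μL + 16.3 mL = 16675 μL total → factor 16675/375 = 44.467
Step 2: 320 μL brought to 20.4 mL → factor 20400/320 = 63.75
Step 3: 35 μL brought to 1600 μL → factor 1600/35 = 45.714
Step 4: 12-fold → factor 12
Dilution factor through tube D = 44.467 × 63.75 × 45.714 × 12 = 1.5551 × 10^6
[tube D] = 6.00 mM / 1.5551 × 10^6 = 3.858 × 10^-6 mM = 3.86 nM

3.86 nM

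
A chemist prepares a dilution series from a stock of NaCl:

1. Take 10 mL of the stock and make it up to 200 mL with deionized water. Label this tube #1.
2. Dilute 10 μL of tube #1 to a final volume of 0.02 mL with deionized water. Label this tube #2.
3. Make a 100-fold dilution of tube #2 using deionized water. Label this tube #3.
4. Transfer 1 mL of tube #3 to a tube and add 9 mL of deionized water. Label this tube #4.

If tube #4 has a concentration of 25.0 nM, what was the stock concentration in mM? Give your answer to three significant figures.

1.00 mM

Step 1: 10 mL brought to 200 mL → factor 200/10 = 20
Step 2: 10 μL brought to 0.02 mL → factor 20/10 = 2
Step 3: 100-fold → factor 100
Step 4: 1 mL + 9 mL = 10 mL total → factor 10/1 = 10
Overall dilution factor = 20 × 2 × 100 × 10 = 40000
Stock = 25.0 nM × 40000 = 1.000 × 10^6 nM = 1.00 mM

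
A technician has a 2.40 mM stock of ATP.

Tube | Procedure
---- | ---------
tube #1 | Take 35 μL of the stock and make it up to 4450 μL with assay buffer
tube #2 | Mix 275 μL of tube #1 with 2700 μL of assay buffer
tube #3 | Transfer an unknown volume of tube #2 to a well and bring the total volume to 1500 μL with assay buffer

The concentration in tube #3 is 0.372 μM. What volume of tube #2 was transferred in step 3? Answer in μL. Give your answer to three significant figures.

Step 1: 35 μL brought to 4450 μL → factor 4450/35 = 127.14
Step 2: 275 μL + 2700 μL = 2975 μL total → factor 2975/275 = 10.818
Step 3: v brought to 1500 μL → factor = 1500 μL/v
Product of known-step factors = 1375.5
Overall factor = 2.40 mM / (0.372 μM) = 6451.6
Step-3 factor = 6451.6 / 1375.5 = 4.6905
v = 1500 μL / 4.6905 = 320 μL

320 μL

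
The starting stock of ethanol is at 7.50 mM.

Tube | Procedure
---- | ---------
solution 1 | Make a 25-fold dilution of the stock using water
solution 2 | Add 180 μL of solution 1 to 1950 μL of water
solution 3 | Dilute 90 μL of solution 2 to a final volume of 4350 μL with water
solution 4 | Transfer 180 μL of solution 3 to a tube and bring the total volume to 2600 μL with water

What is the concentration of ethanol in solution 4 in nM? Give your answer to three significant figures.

36.3 nM

Step 1: 25-fold → factor 25
Step 2: 180 μL + 1950 μL = 2130 μL total → factor 2130/180 = 11.833
Step 3: 90 μL brought to 4350 μL → factor 4350/90 = 48.333
Step 4: 180 μL brought to 2600 μL → factor 2600/180 = 14.444
Overall dilution factor = 25 × 11.833 × 48.333 × 14.444 = 2.0654 × 10^5
Final = 7.50 mM / 2.0654 × 10^5 = 3.631 × 10^-5 mM = 36.3 nM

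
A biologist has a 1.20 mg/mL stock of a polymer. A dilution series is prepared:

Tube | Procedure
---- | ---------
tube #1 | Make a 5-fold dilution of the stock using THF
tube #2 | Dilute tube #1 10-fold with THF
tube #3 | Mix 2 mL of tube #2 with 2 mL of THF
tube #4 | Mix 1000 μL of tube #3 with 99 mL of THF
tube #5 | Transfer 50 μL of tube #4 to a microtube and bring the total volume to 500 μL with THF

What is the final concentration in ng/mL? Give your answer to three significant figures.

Step 1: 5-fold → factor 5
Step 2: 10-fold → factor 10
Step 3: 2 mL + 2 mL = 4 mL total → factor 4/2 = 2
Step 4: 1000 μL + 99 mL = 1 × 10^5 μL total → factor 1 × 10^5/1000 = 100
Step 5: 50 μL brought to 500 μL → factor 500/50 = 10
Overall dilution factor = 5 × 10 × 2 × 100 × 10 = 1 × 10^5
Final = 1.20 mg/mL / 1 × 10^5 = 1.200 × 10^-5 mg/mL = 12.0 ng/mL

12.0 ng/mL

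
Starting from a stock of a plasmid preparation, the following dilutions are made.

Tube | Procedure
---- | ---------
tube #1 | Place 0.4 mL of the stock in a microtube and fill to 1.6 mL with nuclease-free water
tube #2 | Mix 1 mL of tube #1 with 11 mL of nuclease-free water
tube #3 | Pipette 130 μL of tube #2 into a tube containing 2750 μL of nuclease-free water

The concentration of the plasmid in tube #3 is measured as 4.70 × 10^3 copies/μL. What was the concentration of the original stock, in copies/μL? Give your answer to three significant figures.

5.00 × 10^6 copies/μL

Step 1: 0.4 mL brought to 1.6 mL → factor 1.6/0.4 = 4
Step 2: 1 mL + 11 mL = 12 mL total → factor 12/1 = 12
Step 3: 130 μL + 2750 μL = 2880 μL total → factor 2880/130 = 22.154
Overall dilution factor = 4 × 12 × 22.154 = 1063.4
Stock = 4.70 × 10^3 copies/μL × 1063.4 = 5.00 × 10^6 copies/μL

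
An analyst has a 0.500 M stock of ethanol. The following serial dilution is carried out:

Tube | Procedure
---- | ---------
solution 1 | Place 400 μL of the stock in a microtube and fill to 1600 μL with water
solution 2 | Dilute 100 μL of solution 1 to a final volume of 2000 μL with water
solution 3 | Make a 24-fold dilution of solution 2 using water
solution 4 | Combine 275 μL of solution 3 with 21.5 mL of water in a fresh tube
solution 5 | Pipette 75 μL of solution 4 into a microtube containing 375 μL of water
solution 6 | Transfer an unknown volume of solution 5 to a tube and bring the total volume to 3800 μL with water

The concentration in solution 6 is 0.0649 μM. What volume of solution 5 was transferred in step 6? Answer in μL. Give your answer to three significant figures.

Step 1: 400 μL brought to 1600 μL → factor 1600/400 = 4
Step 2: 100 μL brought to 2000 μL → factor 2000/100 = 20
Step 3: 24-fold → factor 24
Step 4: 275 μL + 21.5 mL = 21775 μL total → factor 21775/275 = 79.182
Step 5: 75 μL + 375 μL = 450 μL total → factor 450/75 = 6
Step 6: v brought to 3800 μL → factor = 3800 μL/v
Product of known-step factors = 9.1217 × 10^5
Overall factor = 0.500 M / (0.0649 μM) = 7.7042 × 10^6
Step-6 factor = 7.7042 × 10^6 / 9.1217 × 10^5 = 8.4459
v = 3800 μL / 8.4459 = 450 μL

450 μL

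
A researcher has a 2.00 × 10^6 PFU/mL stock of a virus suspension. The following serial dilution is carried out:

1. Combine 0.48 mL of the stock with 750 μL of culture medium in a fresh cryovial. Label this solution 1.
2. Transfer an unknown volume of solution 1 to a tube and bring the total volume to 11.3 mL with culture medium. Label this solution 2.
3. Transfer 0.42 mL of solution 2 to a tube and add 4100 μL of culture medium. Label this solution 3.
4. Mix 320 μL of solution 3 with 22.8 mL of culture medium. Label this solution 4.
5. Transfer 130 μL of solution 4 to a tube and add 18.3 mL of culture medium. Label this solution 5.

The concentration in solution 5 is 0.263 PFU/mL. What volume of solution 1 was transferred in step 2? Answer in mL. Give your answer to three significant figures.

0.420 mL

Step 1: 0.48 mL + 750 μL = 1.23 mL total → factor 1.23/0.48 = 2.5625
Step 2: v brought to 11.3 mL → factor = 11.3 mL/v
Step 3: 0.42 mL + 4100 μL = 4.52 mL total → factor 4.52/0.42 = 10.762
Step 4: 320 μL + 22.8 mL = 23120 μL total → factor 23120/320 = 72.25
Step 5: 130 μL + 18.3 mL = 18430 μL total → factor 18430/130 = 141.77
Product of known-step factors = 2.8247 × 10^5
Overall factor = 2.00 × 10^6 PFU/mL / (0.263 PFU/mL) = 7.6046 × 10^6
Step-2 factor = 7.6046 × 10^6 / 2.8247 × 10^5 = 26.922
v = 11.3 mL / 26.922 = 0.420 mL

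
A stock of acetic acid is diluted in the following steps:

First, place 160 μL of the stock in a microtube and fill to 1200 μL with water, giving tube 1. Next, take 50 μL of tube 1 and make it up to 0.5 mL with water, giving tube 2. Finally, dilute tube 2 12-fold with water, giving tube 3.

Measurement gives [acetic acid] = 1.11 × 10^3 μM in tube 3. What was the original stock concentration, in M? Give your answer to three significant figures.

0.999 M

Step 1: 160 μL brought to 1200 μL → factor 1200/160 = 7.5
Step 2: 50 μL brought to 0.5 mL → factor 500/50 = 10
Step 3: 12-fold → factor 12
Overall dilution factor = 7.5 × 10 × 12 = 900
Stock = 1.11 × 10^3 μM × 900 = 9.990 × 10^5 μM = 0.999 M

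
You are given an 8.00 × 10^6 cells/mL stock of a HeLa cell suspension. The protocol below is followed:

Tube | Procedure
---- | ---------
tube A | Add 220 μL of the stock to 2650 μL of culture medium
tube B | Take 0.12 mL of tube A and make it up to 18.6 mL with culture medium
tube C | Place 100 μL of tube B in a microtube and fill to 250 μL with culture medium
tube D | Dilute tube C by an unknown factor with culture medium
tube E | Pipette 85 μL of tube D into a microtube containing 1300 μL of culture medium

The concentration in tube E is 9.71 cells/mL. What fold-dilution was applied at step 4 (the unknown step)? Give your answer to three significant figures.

Step 1: 220 μL + 2650 μL = 2870 μL total → factor 2870/220 = 13.045
Step 2: 0.12 mL brought to 18.6 mL → factor 18.6/0.12 = 155
Step 3: 100 μL brought to 250 μL → factor 250/100 = 2.5
Step 4: unknown factor x
Step 5: 85 μL + 1300 μL = 1385 μL total → factor 1385/85 = 16.294
Product of known-step factors = 82369
Overall factor = 8.00 × 10^6 cells/mL / (9.71 cells/mL) = 8.2389 × 10^5
x = 8.2389 × 10^5 / 82369 = 10.0

10.0-fold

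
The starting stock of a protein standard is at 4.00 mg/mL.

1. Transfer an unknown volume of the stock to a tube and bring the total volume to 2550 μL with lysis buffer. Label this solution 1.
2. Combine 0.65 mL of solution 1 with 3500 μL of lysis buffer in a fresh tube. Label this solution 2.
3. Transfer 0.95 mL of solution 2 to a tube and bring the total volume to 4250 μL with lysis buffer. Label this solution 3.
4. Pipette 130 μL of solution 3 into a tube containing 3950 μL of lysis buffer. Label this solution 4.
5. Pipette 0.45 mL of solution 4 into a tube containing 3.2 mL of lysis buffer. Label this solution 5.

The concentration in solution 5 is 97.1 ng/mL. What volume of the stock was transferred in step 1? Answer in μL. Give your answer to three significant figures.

Step 1: v brought to 2550 μL → factor = 2550 μL/v
Step 2: 0.65 mL + 3500 μL = 4.15 mL total → factor 4.15/0.65 = 6.3846
Step 3: 0.95 mL brought to 4250 μL → factor 4.25/0.95 = 4.4737
Step 4: 130 μL + 3950 μL = 4080 μL total → factor 4080/130 = 31.385
Step 5: 0.45 mL + 3.2 mL = 3.65 mL total → factor 3.65/0.45 = 8.1111
Product of known-step factors = 7271.1
Overall factor = 4.00 mg/mL / (97.1 ng/mL) = 41195
Step-1 factor = 41195 / 7271.1 = 5.6656
v = 2550 μL / 5.6656 = 450 μL

450 μL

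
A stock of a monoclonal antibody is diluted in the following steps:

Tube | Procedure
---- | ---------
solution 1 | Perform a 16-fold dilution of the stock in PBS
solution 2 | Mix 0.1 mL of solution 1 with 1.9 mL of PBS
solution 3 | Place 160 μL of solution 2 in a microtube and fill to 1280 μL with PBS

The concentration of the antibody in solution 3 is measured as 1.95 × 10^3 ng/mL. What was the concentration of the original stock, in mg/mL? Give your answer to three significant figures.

4.99 mg/mL

Step 1: 16-fold → factor 16
Step 2: 0.1 mL + 1.9 mL = 2 mL total → factor 2/0.1 = 20
Step 3: 160 μL brought to 1280 μL → factor 1280/160 = 8
Overall dilution factor = 16 × 20 × 8 = 2560
Stock = 1.95 × 10^3 ng/mL × 2560 = 4.992 × 10^6 ng/mL = 4.99 mg/mL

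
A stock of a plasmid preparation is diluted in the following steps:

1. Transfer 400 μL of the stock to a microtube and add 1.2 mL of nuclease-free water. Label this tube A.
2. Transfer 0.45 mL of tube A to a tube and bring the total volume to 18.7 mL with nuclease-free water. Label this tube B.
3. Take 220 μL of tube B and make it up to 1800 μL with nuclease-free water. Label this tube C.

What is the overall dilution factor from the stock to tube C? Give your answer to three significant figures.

1.36 × 10^3

Step 1: 400 μL + 1.2 mL = 1600 μL total → factor 1600/400 = 4
Step 2: 0.45 mL brought to 18.7 mL → factor 18.7/0.45 = 41.556
Step 3: 220 μL brought to 1800 μL → factor 1800/220 = 8.1818
Overall dilution factor = 4 × 41.556 × 8.1818 = 1360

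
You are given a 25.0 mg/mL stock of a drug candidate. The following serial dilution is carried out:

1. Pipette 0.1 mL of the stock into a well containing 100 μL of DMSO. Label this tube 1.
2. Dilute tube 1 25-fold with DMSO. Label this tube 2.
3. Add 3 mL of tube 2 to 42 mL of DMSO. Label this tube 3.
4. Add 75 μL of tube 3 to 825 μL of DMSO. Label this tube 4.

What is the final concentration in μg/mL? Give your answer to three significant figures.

2.78 μg/mL

Step 1: 0.1 mL + 100 μL = 0.2 mL total → factor 0.2/0.1 = 2
Step 2: 25-fold → factor 25
Step 3: 3 mL + 42 mL = 45 mL total → factor 45/3 = 15
Step 4: 75 μL + 825 μL = 900 μL total → factor 900/75 = 12
Overall dilution factor = 2 × 25 × 15 × 12 = 9000
Final = 25.0 mg/mL / 9000 = 0.002778 mg/mL = 2.78 μg/mL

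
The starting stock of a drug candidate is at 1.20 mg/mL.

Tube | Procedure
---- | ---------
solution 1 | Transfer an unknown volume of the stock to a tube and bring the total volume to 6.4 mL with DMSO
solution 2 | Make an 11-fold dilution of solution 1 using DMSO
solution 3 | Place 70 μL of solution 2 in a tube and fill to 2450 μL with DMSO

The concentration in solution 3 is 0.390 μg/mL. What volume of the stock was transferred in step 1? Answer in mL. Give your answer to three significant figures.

0.801 mL

Step 1: v brought to 6.4 mL → factor = 6.4 mL/v
Step 2: 11-fold → factor 11
Step 3: 70 μL brought to 2450 μL → factor 2450/70 = 35
Product of known-step factors = 385
Overall factor = 1.20 mg/mL / (0.390 μg/mL) = 3076.9
Step-1 factor = 3076.9 / 385 = 7.992
v = 6.4 mL / 7.992 = 0.801 mL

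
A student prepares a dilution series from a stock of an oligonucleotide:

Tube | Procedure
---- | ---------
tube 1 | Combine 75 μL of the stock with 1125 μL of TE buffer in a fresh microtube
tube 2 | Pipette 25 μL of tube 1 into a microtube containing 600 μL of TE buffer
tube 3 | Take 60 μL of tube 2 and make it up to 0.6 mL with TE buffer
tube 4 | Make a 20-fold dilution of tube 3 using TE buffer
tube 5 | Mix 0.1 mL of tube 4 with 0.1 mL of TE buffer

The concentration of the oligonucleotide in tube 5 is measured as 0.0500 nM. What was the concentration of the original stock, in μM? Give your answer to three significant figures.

Step 1: 75 μL + 1125 μL = 1200 μL total → factor 1200/75 = 16
Step 2: 25 μL + 600 μL = 625 μL total → factor 625/25 = 25
Step 3: 60 μL brought to 0.6 mL → factor 600/60 = 10
Step 4: 20-fold → factor 20
Step 5: 0.1 mL + 0.1 mL = 0.2 mL total → factor 0.2/0.1 = 2
Overall dilution factor = 16 × 25 × 10 × 20 × 2 = 1.6 × 10^5
Stock = 0.0500 nM × 1.6 × 10^5 = 8000 nM = 8.00 μM

8.00 μM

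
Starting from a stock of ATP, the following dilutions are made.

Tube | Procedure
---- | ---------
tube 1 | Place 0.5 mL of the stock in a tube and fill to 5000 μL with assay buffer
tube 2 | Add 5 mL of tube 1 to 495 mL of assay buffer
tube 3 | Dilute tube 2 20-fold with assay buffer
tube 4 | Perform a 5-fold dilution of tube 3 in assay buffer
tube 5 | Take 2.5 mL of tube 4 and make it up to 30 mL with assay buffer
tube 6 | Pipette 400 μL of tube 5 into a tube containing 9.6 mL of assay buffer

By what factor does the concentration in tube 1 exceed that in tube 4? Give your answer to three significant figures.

Step 1: 0.5 mL brought to 5000 μL → factor 5/0.5 = 10
Step 2: 5 mL + 495 mL = 500 mL total → factor 500/5 = 100
Step 3: 20-fold → factor 20
Step 4: 5-fold → factor 5
Dilution factor to tube 1 = 10; to tube 4 = 1 × 10^5
[tube 1]/[tube 4] = (factor to tube 4)/(factor to tube 1) = 1 × 10^5/10 = 1.00 × 10^4

1.00 × 10^4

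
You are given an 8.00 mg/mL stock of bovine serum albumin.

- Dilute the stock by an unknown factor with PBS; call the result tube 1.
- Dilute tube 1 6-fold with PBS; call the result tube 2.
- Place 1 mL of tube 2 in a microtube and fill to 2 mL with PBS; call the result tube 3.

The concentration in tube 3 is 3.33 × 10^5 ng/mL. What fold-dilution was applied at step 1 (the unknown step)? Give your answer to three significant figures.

Step 1: unknown factor x
Step 2: 6-fold → factor 6
Step 3: 1 mL brought to 2 mL → factor 2/1 = 2
Product of known-step factors = 12
Overall factor = 8.00 mg/mL / (3.33 × 10^5 ng/mL) = 24.024
x = 24.024 / 12 = 2.00

2.00-fold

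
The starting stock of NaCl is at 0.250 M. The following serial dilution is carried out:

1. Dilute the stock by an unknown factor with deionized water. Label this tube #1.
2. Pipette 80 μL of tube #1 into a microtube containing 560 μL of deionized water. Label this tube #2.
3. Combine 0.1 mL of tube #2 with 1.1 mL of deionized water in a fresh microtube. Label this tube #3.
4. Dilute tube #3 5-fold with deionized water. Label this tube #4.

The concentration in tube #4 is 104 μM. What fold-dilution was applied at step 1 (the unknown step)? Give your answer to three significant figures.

Step 1: unknown factor x
Step 2: 80 μL + 560 μL = 640 μL total → factor 640/80 = 8
Step 3: 0.1 mL + 1.1 mL = 1.2 mL total → factor 1.2/0.1 = 12
Step 4: 5-fold → factor 5
Product of known-step factors = 480
Overall factor = 0.250 M / (104 μM) = 2403.8
x = 2403.8 / 480 = 5.01

5.01-fold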